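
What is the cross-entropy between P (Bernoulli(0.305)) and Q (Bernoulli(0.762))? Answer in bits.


H(P,Q) = -p*log2(q) - (1-p)*log2(1-q). -0.305*log2(0.762) = 0.119602; -0.695*log2(0.238) = 1.439322. H(P,Q) = 0.119602 + 1.439322 = 1.5589

1.5589 bits


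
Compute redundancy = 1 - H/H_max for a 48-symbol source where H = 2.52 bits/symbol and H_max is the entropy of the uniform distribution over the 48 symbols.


H_max = log2(K) = log2(48) = 5.585 bits/symbol. Redundancy = 1 - H/H_max = 1 - 2.52/5.585 = 1 - 0.4512 = 0.5488

0.5488


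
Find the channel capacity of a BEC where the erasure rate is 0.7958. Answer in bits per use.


C = 1 - epsilon = 1 - 0.7958 = 0.2042

0.2042 bits


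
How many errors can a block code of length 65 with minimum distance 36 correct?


Correction capability = floor((d-1)/2) = floor((36-1)/2) = 17

17 errors


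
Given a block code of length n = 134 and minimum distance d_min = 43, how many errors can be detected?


Detection capability = d_min - 1 = 43 - 1 = 42

42 errors


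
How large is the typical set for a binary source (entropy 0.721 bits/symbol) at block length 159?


log2|A_typical| = nH = 159 * 0.721 = 114.639, so |A_typical| ~ 2^114.639 = 3.234e+34

3.234e+34


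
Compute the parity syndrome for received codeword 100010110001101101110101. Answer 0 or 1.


Syndrome = XOR of all bits = 1 XOR 0 XOR 0 XOR 0 XOR 1 XOR 0 XOR 1 XOR 1 XOR 0 XOR 0 XOR 0 XOR 1 XOR 1 XOR 0 XOR 1 XOR 1 XOR 0 XOR 1 XOR 1 XOR 1 XOR 0 XOR 1 XOR 0 XOR 1 = 1

1


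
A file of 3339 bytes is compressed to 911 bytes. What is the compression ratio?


Ratio = original / compressed = 3339 / 911 = 3.6652

3.6652


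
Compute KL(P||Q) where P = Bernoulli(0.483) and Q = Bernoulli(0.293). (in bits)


KL = p*log2(p/q) + (1-p)*log2((1-p)/(1-q)) = 0.483*log2(0.483/0.293) + 0.517*log2(0.517/0.707) = 0.1149

0.1149 bits


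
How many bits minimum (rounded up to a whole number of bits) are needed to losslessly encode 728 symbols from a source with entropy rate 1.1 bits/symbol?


Minimum bits >= n * H = 728 * 1.1 = 800.8, rounded up to a whole number of bits = 801

801 bits


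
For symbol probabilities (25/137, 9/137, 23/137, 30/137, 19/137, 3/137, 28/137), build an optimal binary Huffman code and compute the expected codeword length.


Huffman construction (repeatedly merge the two least-probable nodes; each merge adds 1 bit to every symbol beneath it): 3/137 + 9/137 = 12/137; 12/137 + 19/137 = 31/137; 23/137 + 25/137 = 48/137; 28/137 + 30/137 = 58/137; 31/137 + 48/137 = 79/137; 58/137 + 79/137 = 1. Resulting codeword lengths (in the order the probabilities were given): (3, 4, 3, 2, 3, 4, 2). L_avg = sum(p_i * l_i) = 25/137*3 + 9/137*4 + 23/137*3 + 30/137*2 + 19/137*3 + 3/137*4 + 28/137*2 = 365/137 = 2.6642

2.6642 bits


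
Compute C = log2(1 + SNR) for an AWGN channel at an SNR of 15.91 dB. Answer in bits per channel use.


SNR_linear = 10^(15.91/10) = 38.9942; C = log2(1 + SNR_linear) = log2(1 + 38.9942) = 5.3217

5.3217 bits/channel use


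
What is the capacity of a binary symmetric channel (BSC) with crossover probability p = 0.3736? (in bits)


H(p) = -p*log2(p) - (1-p)*log2(1-p) = -0.3736*log2(0.3736) - 0.6264*log2(0.6264) = 0.530674 + 0.422722 = 0.9534. C = 1 - H(p) = 1 - 0.9534 = 0.0466

0.0466 bits


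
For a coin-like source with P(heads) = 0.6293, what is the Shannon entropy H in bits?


H = -p*log2(p) - (1-p)*log2(1-p). -0.6293*log2(0.6293) = 0.420486; -0.3707*log2(0.3707) = 0.530722. H = 0.420486 + 0.530722 = 0.9512

0.9512 bits


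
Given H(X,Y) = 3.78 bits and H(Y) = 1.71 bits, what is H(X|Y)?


H(X|Y) = H(X,Y) - H(Y) = 3.78 - 1.71 = 2.07

2.07 bits


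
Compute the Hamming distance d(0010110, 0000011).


Count differing positions: . . ^ . ^ . ^ = 3 differences

3


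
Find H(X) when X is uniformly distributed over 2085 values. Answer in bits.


H = log2(n) = log2(2085) = 11.0258

11.0258 bits


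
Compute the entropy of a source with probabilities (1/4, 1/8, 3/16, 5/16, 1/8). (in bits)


H = -sum(p_i * log2(p_i)). Terms: -(1/4)*log2(1/4) = 0.500000; -(1/8)*log2(1/8) = 0.375000; -(3/16)*log2(3/16) = 0.452820; -(5/16)*log2(5/16) = 0.524397; -(1/8)*log2(1/8) = 0.375000. H = 0.500000 + 0.375000 + 0.452820 + 0.524397 + 0.375000 = 2.2272

2.2272 bits


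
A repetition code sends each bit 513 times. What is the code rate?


Rate = k/n = 1/513

1/513


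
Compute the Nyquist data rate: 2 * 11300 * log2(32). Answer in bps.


Rate = 2 * B * log2(M) = 2 * 11300 * 5.0 = 113000.0

113000.0 bps


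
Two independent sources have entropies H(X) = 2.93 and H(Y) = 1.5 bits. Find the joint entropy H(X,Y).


For independent variables, H(X,Y) = H(X) + H(Y) = 2.93 + 1.5 = 4.43

4.43 bits


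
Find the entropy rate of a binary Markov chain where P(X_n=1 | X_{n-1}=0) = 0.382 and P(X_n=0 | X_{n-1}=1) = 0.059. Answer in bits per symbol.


Stationary distribution: pi_0 = p10/(p01+p10) = 0.1338, pi_1 = 0.8662. Entropy rate H' = pi_0*H(p01) + pi_1*H(p10) = 0.1338*0.9594 + 0.8662*0.3235 = 0.4085

0.4085 bits/symbol


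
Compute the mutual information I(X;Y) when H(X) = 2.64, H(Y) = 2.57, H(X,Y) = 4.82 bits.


I(X;Y) = H(X) + H(Y) - H(X,Y) = 2.64 + 2.57 - 4.82 = 0.39

0.39 bits


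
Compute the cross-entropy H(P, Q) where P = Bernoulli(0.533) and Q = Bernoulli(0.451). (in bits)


H(P,Q) = -p*log2(q) - (1-p)*log2(1-q). -0.533*log2(0.451) = 0.612311; -0.467*log2(0.549) = 0.404012. H(P,Q) = 0.612311 + 0.404012 = 1.0163

1.0163 bits


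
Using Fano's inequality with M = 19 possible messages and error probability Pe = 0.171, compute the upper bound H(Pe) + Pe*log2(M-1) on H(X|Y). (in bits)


H(Pe) = -Pe*log2(Pe) - (1-Pe)*log2(1-Pe) = -0.171*log2(0.171) - 0.829*log2(0.829) = 0.435696 + 0.224291 = 0.66. Pe*log2(M-1) = 0.171*log2(18) = 0.713057. Bound = H(Pe) + Pe*log2(M-1) = 0.435696 + 0.224291 + 0.713057 = 1.373

1.373 bits


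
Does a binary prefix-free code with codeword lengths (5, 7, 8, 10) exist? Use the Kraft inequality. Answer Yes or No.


Kraft sum = sum(2^(-l_i)) = 0.0439, need <= 1. Result: satisfied (a binary prefix-free code with these lengths exists)

Yes


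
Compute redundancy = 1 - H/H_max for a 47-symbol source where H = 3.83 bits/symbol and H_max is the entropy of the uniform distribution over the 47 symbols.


H_max = log2(K) = log2(47) = 5.5546 bits/symbol. Redundancy = 1 - H/H_max = 1 - 3.83/5.5546 = 1 - 0.6895 = 0.3105

0.3105


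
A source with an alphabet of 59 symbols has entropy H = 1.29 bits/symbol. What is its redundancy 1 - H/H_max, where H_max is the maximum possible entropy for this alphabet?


H_max = log2(K) = log2(59) = 5.8826 bits/symbol. Redundancy = 1 - H/H_max = 1 - 1.29/5.8826 = 1 - 0.2193 = 0.7807

0.7807


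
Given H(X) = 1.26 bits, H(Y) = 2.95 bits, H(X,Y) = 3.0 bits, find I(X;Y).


I(X;Y) = H(X) + H(Y) - H(X,Y) = 1.26 + 2.95 - 3.0 = 1.21

1.21 bits


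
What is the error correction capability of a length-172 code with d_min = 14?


Correction capability = floor((d-1)/2) = floor((14-1)/2) = 6

6 errors


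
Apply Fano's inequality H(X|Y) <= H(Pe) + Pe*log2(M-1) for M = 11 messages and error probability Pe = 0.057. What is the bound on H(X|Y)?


H(Pe) = -Pe*log2(Pe) - (1-Pe)*log2(1-Pe) = -0.057*log2(0.057) - 0.943*log2(0.943) = 0.235575 + 0.079844 = 0.3154. Pe*log2(M-1) = 0.057*log2(10) = 0.189350. Bound = H(Pe) + Pe*log2(M-1) = 0.235575 + 0.079844 + 0.189350 = 0.5048

0.5048 bits


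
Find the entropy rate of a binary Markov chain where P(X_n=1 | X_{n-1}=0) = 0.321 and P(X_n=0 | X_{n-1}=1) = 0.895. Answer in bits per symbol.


Stationary distribution: pi_0 = p10/(p01+p10) = 0.736, pi_1 = 0.264. Entropy rate H' = pi_0*H(p01) + pi_1*H(p10) = 0.736*0.9055 + 0.264*0.4846 = 0.7944

0.7944 bits/symbol


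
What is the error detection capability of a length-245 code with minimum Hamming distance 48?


Detection capability = d_min - 1 = 48 - 1 = 47

47 errors


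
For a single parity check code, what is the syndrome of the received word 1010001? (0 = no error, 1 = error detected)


Syndrome = XOR of all bits = 1 XOR 0 XOR 1 XOR 0 XOR 0 XOR 0 XOR 1 = 1

1


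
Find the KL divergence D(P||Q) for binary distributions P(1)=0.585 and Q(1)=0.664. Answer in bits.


KL = p*log2(p/q) + (1-p)*log2((1-p)/(1-q)) = 0.585*log2(0.585/0.664) + 0.415*log2(0.415/0.336) = 0.0195

0.0195 bits


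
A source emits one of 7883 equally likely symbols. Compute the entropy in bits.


H = log2(n) = log2(7883) = 12.9445

12.9445 bits


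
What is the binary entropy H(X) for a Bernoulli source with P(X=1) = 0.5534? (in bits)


H = -p*log2(p) - (1-p)*log2(1-p). -0.5534*log2(0.5534) = 0.472385; -0.4466*log2(0.4466) = 0.519371. H = 0.472385 + 0.519371 = 0.9918

0.9918 bits


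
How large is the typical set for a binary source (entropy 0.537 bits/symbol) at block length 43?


log2|A_typical| = nH = 43 * 0.537 = 23.091, so |A_typical| ~ 2^23.091 = 8.935e+06

8.935e+06


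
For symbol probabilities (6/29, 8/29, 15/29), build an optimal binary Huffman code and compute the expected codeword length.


Huffman construction (repeatedly merge the two least-probable nodes; each merge adds 1 bit to every symbol beneath it): 6/29 + 8/29 = 14/29; 14/29 + 15/29 = 1. Resulting codeword lengths (in the order the probabilities were given): (2, 2, 1). L_avg = sum(p_i * l_i) = 6/29*2 + 8/29*2 + 15/29*1 = 43/29 = 1.4828

1.4828 bits


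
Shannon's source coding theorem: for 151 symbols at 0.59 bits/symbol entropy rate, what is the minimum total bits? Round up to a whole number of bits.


Minimum bits >= n * H = 151 * 0.59 = 89.09, rounded up to a whole number of bits = 90

90 bits


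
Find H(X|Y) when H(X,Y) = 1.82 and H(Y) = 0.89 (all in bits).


H(X|Y) = H(X,Y) - H(Y) = 1.82 - 0.89 = 0.93

0.93 bits


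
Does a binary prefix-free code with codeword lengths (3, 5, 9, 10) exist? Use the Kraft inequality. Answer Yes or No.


Kraft sum = sum(2^(-l_i)) = 0.1592, need <= 1. Result: satisfied (a binary prefix-free code with these lengths exists)

Yes


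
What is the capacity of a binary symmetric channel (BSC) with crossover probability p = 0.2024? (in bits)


H(p) = -p*log2(p) - (1-p)*log2(1-p) = -0.2024*log2(0.2024) - 0.7976*log2(0.7976) = 0.466475 + 0.260227 = 0.7267. C = 1 - H(p) = 1 - 0.7267 = 0.2733

0.2733 bits


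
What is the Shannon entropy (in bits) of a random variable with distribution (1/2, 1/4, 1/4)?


H = -sum(p_i * log2(p_i)). Terms: -(1/2)*log2(1/2) = 0.500000; -(1/4)*log2(1/4) = 0.500000; -(1/4)*log2(1/4) = 0.500000. H = 0.500000 + 0.500000 + 0.500000 = 1.5

1.5 bits


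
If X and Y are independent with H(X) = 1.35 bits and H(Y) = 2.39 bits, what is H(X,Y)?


For independent variables, H(X,Y) = H(X) + H(Y) = 1.35 + 2.39 = 3.74

3.74 bits


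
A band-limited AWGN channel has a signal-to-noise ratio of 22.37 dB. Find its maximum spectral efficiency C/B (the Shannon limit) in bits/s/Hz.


SNR_linear = 10^(22.37/10) = 172.5838; C/B = log2(1 + SNR_linear) = log2(1 + 172.5838) = 7.4395

7.4395 bits/s/Hz


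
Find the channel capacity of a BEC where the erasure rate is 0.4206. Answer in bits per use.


C = 1 - epsilon = 1 - 0.4206 = 0.5794

0.5794 bits


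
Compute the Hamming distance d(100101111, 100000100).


Count differing positions: . . . ^ . ^ . ^ ^ = 4 differences

4


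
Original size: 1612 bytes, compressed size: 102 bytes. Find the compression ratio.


Ratio = original / compressed = 1612 / 102 = 15.8039

15.8039


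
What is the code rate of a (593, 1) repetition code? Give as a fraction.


Rate = k/n = 1/593

1/593


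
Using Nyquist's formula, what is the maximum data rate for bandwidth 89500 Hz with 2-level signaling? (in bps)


Rate = 2 * B * log2(M) = 2 * 89500 * 1.0 = 179000.0

179000.0 bps


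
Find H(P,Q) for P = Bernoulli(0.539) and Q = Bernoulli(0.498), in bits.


H(P,Q) = -p*log2(q) - (1-p)*log2(1-q). -0.539*log2(0.498) = 0.542117; -0.461*log2(0.502) = 0.458345. H(P,Q) = 0.542117 + 0.458345 = 1.0005

1.0005 bits


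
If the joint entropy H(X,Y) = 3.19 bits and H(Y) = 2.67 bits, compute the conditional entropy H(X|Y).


H(X|Y) = H(X,Y) - H(Y) = 3.19 - 2.67 = 0.52

0.52 bits


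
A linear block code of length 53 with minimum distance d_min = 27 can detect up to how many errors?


Detection capability = d_min - 1 = 27 - 1 = 26

26 errors


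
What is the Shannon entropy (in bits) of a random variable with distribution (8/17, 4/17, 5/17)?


H = -sum(p_i * log2(p_i)). Terms: -(8/17)*log2(8/17) = 0.511747; -(4/17)*log2(4/17) = 0.491168; -(5/17)*log2(5/17) = 0.519275. H = 0.511747 + 0.491168 + 0.519275 = 1.5222

1.5222 bits


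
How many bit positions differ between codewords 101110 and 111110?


Count differing positions: . ^ . . . . = 1 differences

1


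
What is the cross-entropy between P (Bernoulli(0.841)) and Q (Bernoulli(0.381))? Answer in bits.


H(P,Q) = -p*log2(q) - (1-p)*log2(1-q). -0.841*log2(0.381) = 1.170787; -0.159*log2(0.619) = 0.110026. H(P,Q) = 1.170787 + 0.110026 = 1.2808

1.2808 bits


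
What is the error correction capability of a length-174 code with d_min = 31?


Correction capability = floor((d-1)/2) = floor((31-1)/2) = 15

15 errors


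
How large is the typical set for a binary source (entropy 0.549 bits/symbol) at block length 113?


log2|A_typical| = nH = 113 * 0.549 = 62.037, so |A_typical| ~ 2^62.037 = 4.731e+18

4.731e+18


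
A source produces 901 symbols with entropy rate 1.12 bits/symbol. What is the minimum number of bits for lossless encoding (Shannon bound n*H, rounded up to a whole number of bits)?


Minimum bits >= n * H = 901 * 1.12 = 1009.12, rounded up to a whole number of bits = 1010

1010 bits


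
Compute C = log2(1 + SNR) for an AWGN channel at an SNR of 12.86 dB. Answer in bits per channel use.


SNR_linear = 10^(12.86/10) = 19.3197; C = log2(1 + SNR_linear) = log2(1 + 19.3197) = 4.3448

4.3448 bits/channel use


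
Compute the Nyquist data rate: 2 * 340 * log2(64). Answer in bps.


Rate = 2 * B * log2(M) = 2 * 340 * 6.0 = 4080.0

4080.0 bps


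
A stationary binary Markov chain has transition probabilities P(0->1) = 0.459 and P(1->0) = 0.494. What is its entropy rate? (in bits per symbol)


Stationary distribution: pi_0 = p10/(p01+p10) = 0.5184, pi_1 = 0.4816. Entropy rate H' = pi_0*H(p01) + pi_1*H(p10) = 0.5184*0.9951 + 0.4816*0.9999 = 0.9974

0.9974 bits/symbol


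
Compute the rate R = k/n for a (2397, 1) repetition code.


Rate = k/n = 1/2397

1/2397


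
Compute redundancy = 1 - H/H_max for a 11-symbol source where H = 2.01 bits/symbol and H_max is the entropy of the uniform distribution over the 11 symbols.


H_max = log2(K) = log2(11) = 3.4594 bits/symbol. Redundancy = 1 - H/H_max = 1 - 2.01/3.4594 = 1 - 0.581 = 0.419

0.419


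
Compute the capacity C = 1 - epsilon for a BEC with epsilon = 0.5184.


C = 1 - epsilon = 1 - 0.5184 = 0.4816

0.4816 bits


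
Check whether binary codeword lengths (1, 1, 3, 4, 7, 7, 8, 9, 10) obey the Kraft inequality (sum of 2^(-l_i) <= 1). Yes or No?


Kraft sum = sum(2^(-l_i)) = 1.21, need <= 1. Result: violated (a binary prefix-free code with these lengths cannot exist)

No


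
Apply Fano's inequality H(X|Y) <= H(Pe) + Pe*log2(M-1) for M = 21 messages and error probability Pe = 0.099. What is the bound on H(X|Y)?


H(Pe) = -Pe*log2(Pe) - (1-Pe)*log2(1-Pe) = -0.099*log2(0.099) - 0.901*log2(0.901) = 0.330306 + 0.135511 = 0.4658. Pe*log2(M-1) = 0.099*log2(20) = 0.427871. Bound = H(Pe) + Pe*log2(M-1) = 0.330306 + 0.135511 + 0.427871 = 0.8937

0.8937 bits


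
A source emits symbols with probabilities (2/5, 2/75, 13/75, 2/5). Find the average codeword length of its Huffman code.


Huffman construction (repeatedly merge the two least-probable nodes; each merge adds 1 bit to every symbol beneath it): 2/75 + 13/75 = 1/5; 1/5 + 2/5 = 3/5; 2/5 + 3/5 = 1. Resulting codeword lengths (in the order the probabilities were given): (2, 3, 3, 1). L_avg = sum(p_i * l_i) = 2/5*2 + 2/75*3 + 13/75*3 + 2/5*1 = 9/5 = 1.8

1.8 bits


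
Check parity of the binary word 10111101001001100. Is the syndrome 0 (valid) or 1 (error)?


Syndrome = XOR of all bits = 1 XOR 0 XOR 1 XOR 1 XOR 1 XOR 1 XOR 0 XOR 1 XOR 0 XOR 0 XOR 1 XOR 0 XOR 0 XOR 1 XOR 1 XOR 0 XOR 0 = 1

1


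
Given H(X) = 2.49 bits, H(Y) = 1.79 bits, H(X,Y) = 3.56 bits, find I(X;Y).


I(X;Y) = H(X) + H(Y) - H(X,Y) = 2.49 + 1.79 - 3.56 = 0.72

0.72 bits


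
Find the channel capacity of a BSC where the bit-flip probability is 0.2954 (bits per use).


H(p) = -p*log2(p) - (1-p)*log2(1-p) = -0.2954*log2(0.2954) - 0.7046*log2(0.7046) = 0.519685 + 0.355910 = 0.8756. C = 1 - H(p) = 1 - 0.8756 = 0.1244

0.1244 bits


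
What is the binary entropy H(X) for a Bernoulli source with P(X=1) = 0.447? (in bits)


H = -p*log2(p) - (1-p)*log2(1-p). -0.447*log2(0.447) = 0.519259; -0.553*log2(0.553) = 0.472621. H = 0.519259 + 0.472621 = 0.9919

0.9919 bits


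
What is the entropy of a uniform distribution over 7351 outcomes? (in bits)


H = log2(n) = log2(7351) = 12.8437

12.8437 bits


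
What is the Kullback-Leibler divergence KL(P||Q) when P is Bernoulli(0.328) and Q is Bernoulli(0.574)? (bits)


KL = p*log2(p/q) + (1-p)*log2((1-p)/(1-q)) = 0.328*log2(0.328/0.574) + 0.672*log2(0.672/0.426) = 0.1771

0.1771 bits


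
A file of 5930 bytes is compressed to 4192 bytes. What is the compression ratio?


Ratio = original / compressed = 5930 / 4192 = 1.4146

1.4146


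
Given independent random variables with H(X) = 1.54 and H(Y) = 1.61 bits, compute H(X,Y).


For independent variables, H(X,Y) = H(X) + H(Y) = 1.54 + 1.61 = 3.15

3.15 bits


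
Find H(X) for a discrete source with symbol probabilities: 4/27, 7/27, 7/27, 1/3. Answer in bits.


H = -sum(p_i * log2(p_i)). Terms: -(4/27)*log2(4/27) = 0.408131; -(7/27)*log2(7/27) = 0.504916; -(7/27)*log2(7/27) = 0.504916; -(1/3)*log2(1/3) = 0.528321. H = 0.408131 + 0.504916 + 0.504916 + 0.528321 = 1.9463

1.9463 bits


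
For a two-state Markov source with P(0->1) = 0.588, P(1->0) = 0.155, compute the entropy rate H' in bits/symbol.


Stationary distribution: pi_0 = p10/(p01+p10) = 0.2086, pi_1 = 0.7914. Entropy rate H' = pi_0*H(p01) + pi_1*H(p10) = 0.2086*0.9775 + 0.7914*0.6222 = 0.6963

0.6963 bits/symbol


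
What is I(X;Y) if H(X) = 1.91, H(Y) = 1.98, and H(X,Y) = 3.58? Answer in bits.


I(X;Y) = H(X) + H(Y) - H(X,Y) = 1.91 + 1.98 - 3.58 = 0.31

0.31 bits


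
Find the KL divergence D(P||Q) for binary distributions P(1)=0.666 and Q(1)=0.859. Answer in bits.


KL = p*log2(p/q) + (1-p)*log2((1-p)/(1-q)) = 0.666*log2(0.666/0.859) + 0.334*log2(0.334/0.141) = 0.171

0.171 bits


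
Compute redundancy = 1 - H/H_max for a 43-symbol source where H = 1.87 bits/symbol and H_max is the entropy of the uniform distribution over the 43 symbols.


H_max = log2(K) = log2(43) = 5.4263 bits/symbol. Redundancy = 1 - H/H_max = 1 - 1.87/5.4263 = 1 - 0.3446 = 0.6554

0.6554


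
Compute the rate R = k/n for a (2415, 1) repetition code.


Rate = k/n = 1/2415

1/2415


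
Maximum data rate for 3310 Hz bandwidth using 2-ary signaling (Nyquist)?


Rate = 2 * B * log2(M) = 2 * 3310 * 1.0 = 6620.0

6620.0 bps


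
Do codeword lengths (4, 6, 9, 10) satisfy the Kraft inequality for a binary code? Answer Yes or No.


Kraft sum = sum(2^(-l_i)) = 0.0811, need <= 1. Result: satisfied (a binary prefix-free code with these lengths exists)

Yes


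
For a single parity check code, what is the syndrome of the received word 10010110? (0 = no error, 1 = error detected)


Syndrome = XOR of all bits = 1 XOR 0 XOR 0 XOR 1 XOR 0 XOR 1 XOR 1 XOR 0 = 0

0


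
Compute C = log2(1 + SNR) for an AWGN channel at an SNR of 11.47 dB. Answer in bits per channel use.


SNR_linear = 10^(11.47/10) = 14.0281; C = log2(1 + SNR_linear) = log2(1 + 14.0281) = 3.9096

3.9096 bits/channel use


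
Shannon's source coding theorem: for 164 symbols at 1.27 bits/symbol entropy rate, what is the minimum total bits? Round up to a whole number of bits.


Minimum bits >= n * H = 164 * 1.27 = 208.28, rounded up to a whole number of bits = 209

209 bits


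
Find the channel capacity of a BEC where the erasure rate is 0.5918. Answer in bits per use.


C = 1 - epsilon = 1 - 0.5918 = 0.4082

0.4082 bits


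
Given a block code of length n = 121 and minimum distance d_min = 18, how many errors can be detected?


Detection capability = d_min - 1 = 18 - 1 = 17

17 errors


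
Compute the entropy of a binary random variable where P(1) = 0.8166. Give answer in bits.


H = -p*log2(p) - (1-p)*log2(1-p). -0.8166*log2(0.8166) = 0.238691; -0.1834*log2(0.1834) = 0.448768. H = 0.238691 + 0.448768 = 0.6875

0.6875 bits


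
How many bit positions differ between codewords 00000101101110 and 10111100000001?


Count differing positions: ^ . ^ ^ ^ . . ^ ^ . ^ ^ ^ ^ = 10 differences

10


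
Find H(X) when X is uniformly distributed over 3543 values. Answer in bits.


H = log2(n) = log2(3543) = 11.7908

11.7908 bits


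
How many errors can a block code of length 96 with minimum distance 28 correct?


Correction capability = floor((d-1)/2) = floor((28-1)/2) = 13

13 errors


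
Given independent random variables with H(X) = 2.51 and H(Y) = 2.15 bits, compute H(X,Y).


For independent variables, H(X,Y) = H(X) + H(Y) = 2.51 + 2.15 = 4.66

4.66 bits


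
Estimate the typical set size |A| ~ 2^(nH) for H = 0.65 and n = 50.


log2|A_typical| = nH = 50 * 0.65 = 32.5, so |A_typical| ~ 2^32.5 = 6.074e+09

6.074e+09


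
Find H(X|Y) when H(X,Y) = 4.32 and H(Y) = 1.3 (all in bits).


H(X|Y) = H(X,Y) - H(Y) = 4.32 - 1.3 = 3.02

3.02 bits


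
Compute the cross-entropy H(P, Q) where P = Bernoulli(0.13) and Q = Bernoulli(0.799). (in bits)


H(P,Q) = -p*log2(q) - (1-p)*log2(1-q). -0.13*log2(0.799) = 0.042085; -0.87*log2(0.201) = 2.013817. H(P,Q) = 0.042085 + 2.013817 = 2.0559

2.0559 bits


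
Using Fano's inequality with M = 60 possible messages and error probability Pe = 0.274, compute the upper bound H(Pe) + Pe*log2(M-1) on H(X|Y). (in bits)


H(Pe) = -Pe*log2(Pe) - (1-Pe)*log2(1-Pe) = -0.274*log2(0.274) - 0.726*log2(0.726) = 0.511764 + 0.335382 = 0.8471. Pe*log2(M-1) = 0.274*log2(59) = 1.611844. Bound = H(Pe) + Pe*log2(M-1) = 0.511764 + 0.335382 + 1.611844 = 2.459

2.459 bits


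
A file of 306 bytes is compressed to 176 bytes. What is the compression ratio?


Ratio = original / compressed = 306 / 176 = 1.7386

1.7386


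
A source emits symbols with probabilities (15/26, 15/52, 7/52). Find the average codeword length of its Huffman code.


Huffman construction (repeatedly merge the two least-probable nodes; each merge adds 1 bit to every symbol beneath it): 7/52 + 15/52 = 11/26; 11/26 + 15/26 = 1. Resulting codeword lengths (in the order the probabilities were given): (1, 2, 2). L_avg = sum(p_i * l_i) = 15/26*1 + 15/52*2 + 7/52*2 = 37/26 = 1.4231

1.4231 bits


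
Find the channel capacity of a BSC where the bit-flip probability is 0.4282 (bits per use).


H(p) = -p*log2(p) - (1-p)*log2(1-p) = -0.4282*log2(0.4282) - 0.5718*log2(0.5718) = 0.523964 + 0.461110 = 0.9851. C = 1 - H(p) = 1 - 0.9851 = 0.0149

0.0149 bits


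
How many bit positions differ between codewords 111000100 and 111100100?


Count differing positions: . . . ^ . . . . . = 1 differences

1


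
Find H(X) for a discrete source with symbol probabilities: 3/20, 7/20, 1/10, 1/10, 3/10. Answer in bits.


H = -sum(p_i * log2(p_i)). Terms: -(3/20)*log2(3/20) = 0.410545; -(7/20)*log2(7/20) = 0.530101; -(1/10)*log2(1/10) = 0.332193; -(1/10)*log2(1/10) = 0.332193; -(3/10)*log2(3/10) = 0.521090. H = 0.410545 + 0.530101 + 0.332193 + 0.332193 + 0.521090 = 2.1261

2.1261 bits


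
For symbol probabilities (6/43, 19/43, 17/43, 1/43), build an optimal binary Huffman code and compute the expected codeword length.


Huffman construction (repeatedly merge the two least-probable nodes; each merge adds 1 bit to every symbol beneath it): 1/43 + 6/43 = 7/43; 7/43 + 17/43 = 24/43; 19/43 + 24/43 = 1. Resulting codeword lengths (in the order the probabilities were given): (3, 1, 2, 3). L_avg = sum(p_i * l_i) = 6/43*3 + 19/43*1 + 17/43*2 + 1/43*3 = 74/43 = 1.7209

1.7209 bits


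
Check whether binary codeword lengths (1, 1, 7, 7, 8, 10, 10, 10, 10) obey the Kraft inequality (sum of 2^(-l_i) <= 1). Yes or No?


Kraft sum = sum(2^(-l_i)) = 1.0234, need <= 1. Result: violated (a binary prefix-free code with these lengths cannot exist)

No


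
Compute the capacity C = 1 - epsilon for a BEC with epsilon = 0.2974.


C = 1 - epsilon = 1 - 0.2974 = 0.7026

0.7026 bits


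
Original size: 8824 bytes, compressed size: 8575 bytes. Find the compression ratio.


Ratio = original / compressed = 8824 / 8575 = 1.029

1.029


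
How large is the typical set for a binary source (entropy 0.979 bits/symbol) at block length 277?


log2|A_typical| = nH = 277 * 0.979 = 271.183, so |A_typical| ~ 2^271.183 = 4.307e+81

4.307e+81


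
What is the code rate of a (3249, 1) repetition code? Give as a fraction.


Rate = k/n = 1/3249

1/3249


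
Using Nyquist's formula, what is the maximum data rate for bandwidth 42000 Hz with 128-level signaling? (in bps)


Rate = 2 * B * log2(M) = 2 * 42000 * 7.0 = 588000.0

588000.0 bps


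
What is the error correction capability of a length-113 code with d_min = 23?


Correction capability = floor((d-1)/2) = floor((23-1)/2) = 11

11 errors


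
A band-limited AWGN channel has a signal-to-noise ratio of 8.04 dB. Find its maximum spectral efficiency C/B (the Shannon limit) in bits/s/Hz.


SNR_linear = 10^(8.04/10) = 6.368; C/B = log2(1 + SNR_linear) = log2(1 + 6.368) = 2.8813

2.8813 bits/s/Hz


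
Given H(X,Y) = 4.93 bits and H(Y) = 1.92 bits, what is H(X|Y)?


H(X|Y) = H(X,Y) - H(Y) = 4.93 - 1.92 = 3.01

3.01 bits


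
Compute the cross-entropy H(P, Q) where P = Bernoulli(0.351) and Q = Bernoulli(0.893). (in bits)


H(P,Q) = -p*log2(q) - (1-p)*log2(1-q). -0.351*log2(0.893) = 0.057307; -0.649*log2(0.107) = 2.092582. H(P,Q) = 0.057307 + 2.092582 = 2.1499

2.1499 bits


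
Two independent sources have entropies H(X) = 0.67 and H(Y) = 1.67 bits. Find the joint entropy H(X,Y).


For independent variables, H(X,Y) = H(X) + H(Y) = 0.67 + 1.67 = 2.34

2.34 bits


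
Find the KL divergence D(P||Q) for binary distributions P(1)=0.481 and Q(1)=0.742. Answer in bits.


KL = p*log2(p/q) + (1-p)*log2((1-p)/(1-q)) = 0.481*log2(0.481/0.742) + 0.519*log2(0.519/0.258) = 0.2225

0.2225 bits


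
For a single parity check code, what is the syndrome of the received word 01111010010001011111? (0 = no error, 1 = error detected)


Syndrome = XOR of all bits = 0 XOR 1 XOR 1 XOR 1 XOR 1 XOR 0 XOR 1 XOR 0 XOR 0 XOR 1 XOR 0 XOR 0 XOR 0 XOR 1 XOR 0 XOR 1 XOR 1 XOR 1 XOR 1 XOR 1 = 0

0


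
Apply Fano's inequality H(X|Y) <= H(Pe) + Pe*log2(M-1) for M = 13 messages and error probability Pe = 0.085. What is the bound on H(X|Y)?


H(Pe) = -Pe*log2(Pe) - (1-Pe)*log2(1-Pe) = -0.085*log2(0.085) - 0.915*log2(0.915) = 0.302293 + 0.117263 = 0.4196. Pe*log2(M-1) = 0.085*log2(12) = 0.304722. Bound = H(Pe) + Pe*log2(M-1) = 0.302293 + 0.117263 + 0.304722 = 0.7243

0.7243 bits


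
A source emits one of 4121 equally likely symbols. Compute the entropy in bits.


H = log2(n) = log2(4121) = 12.0088

12.0088 bits


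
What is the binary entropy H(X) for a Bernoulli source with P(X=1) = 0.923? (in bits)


H = -p*log2(p) - (1-p)*log2(1-p). -0.923*log2(0.923) = 0.106696; -0.077*log2(0.077) = 0.284823. H = 0.106696 + 0.284823 = 0.3915

0.3915 bits


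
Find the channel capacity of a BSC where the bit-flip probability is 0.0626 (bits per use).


H(p) = -p*log2(p) - (1-p)*log2(1-p) = -0.0626*log2(0.0626) - 0.9374*log2(0.9374) = 0.250256 + 0.087425 = 0.3377. C = 1 - H(p) = 1 - 0.3377 = 0.6623

0.6623 bits


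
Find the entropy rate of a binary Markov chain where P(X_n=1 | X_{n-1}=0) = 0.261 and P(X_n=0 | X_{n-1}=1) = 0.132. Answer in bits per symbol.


Stationary distribution: pi_0 = p10/(p01+p10) = 0.3359, pi_1 = 0.6641. Entropy rate H' = pi_0*H(p01) + pi_1*H(p10) = 0.3359*0.8283 + 0.6641*0.5629 = 0.652

0.652 bits/symbol


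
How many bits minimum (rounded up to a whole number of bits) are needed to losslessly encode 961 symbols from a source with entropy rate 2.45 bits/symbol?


Minimum bits >= n * H = 961 * 2.45 = 2354.45, rounded up to a whole number of bits = 2355

2355 bits


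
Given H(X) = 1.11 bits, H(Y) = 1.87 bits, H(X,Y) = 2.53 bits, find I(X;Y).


I(X;Y) = H(X) + H(Y) - H(X,Y) = 1.11 + 1.87 - 2.53 = 0.45

0.45 bits


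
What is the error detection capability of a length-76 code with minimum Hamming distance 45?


Detection capability = d_min - 1 = 45 - 1 = 44

44 errors


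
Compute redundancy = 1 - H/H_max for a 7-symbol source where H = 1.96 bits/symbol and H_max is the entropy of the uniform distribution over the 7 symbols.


H_max = log2(K) = log2(7) = 2.8074 bits/symbol. Redundancy = 1 - H/H_max = 1 - 1.96/2.8074 = 1 - 0.6982 = 0.3018

0.3018


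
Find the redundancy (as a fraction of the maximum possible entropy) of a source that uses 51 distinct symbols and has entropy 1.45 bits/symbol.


H_max = log2(K) = log2(51) = 5.6724 bits/symbol. Redundancy = 1 - H/H_max = 1 - 1.45/5.6724 = 1 - 0.2556 = 0.7444

0.7444


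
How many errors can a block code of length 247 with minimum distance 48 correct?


Correction capability = floor((d-1)/2) = floor((48-1)/2) = 23

23 errors


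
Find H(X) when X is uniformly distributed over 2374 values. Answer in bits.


H = log2(n) = log2(2374) = 11.2131

11.2131 bits


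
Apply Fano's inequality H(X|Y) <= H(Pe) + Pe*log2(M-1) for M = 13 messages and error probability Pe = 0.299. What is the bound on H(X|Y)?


H(Pe) = -Pe*log2(Pe) - (1-Pe)*log2(1-Pe) = -0.299*log2(0.299) - 0.701*log2(0.701) = 0.520793 + 0.359272 = 0.8801. Pe*log2(M-1) = 0.299*log2(12) = 1.071904. Bound = H(Pe) + Pe*log2(M-1) = 0.520793 + 0.359272 + 1.071904 = 1.952

1.952 bits


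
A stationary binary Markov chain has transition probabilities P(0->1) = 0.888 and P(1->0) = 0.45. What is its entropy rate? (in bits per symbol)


Stationary distribution: pi_0 = p10/(p01+p10) = 0.3363, pi_1 = 0.6637. Entropy rate H' = pi_0*H(p01) + pi_1*H(p10) = 0.3363*0.5059 + 0.6637*0.9928 = 0.829

0.829 bits/symbol


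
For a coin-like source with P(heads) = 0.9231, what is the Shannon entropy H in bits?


H = -p*log2(p) - (1-p)*log2(1-p). -0.9231*log2(0.9231) = 0.106564; -0.0769*log2(0.0769) = 0.284597. H = 0.106564 + 0.284597 = 0.3912

0.3912 bits


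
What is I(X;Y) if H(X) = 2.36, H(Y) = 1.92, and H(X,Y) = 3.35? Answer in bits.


I(X;Y) = H(X) + H(Y) - H(X,Y) = 2.36 + 1.92 - 3.35 = 0.93

0.93 bits


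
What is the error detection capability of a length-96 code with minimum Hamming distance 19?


Detection capability = d_min - 1 = 19 - 1 = 18

18 errors


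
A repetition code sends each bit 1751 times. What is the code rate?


Rate = k/n = 1/1751

1/1751


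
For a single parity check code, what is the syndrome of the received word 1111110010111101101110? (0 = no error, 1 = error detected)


Syndrome = XOR of all bits = 1 XOR 1 XOR 1 XOR 1 XOR 1 XOR 1 XOR 0 XOR 0 XOR 1 XOR 0 XOR 1 XOR 1 XOR 1 XOR 1 XOR 0 XOR 1 XOR 1 XOR 0 XOR 1 XOR 1 XOR 1 XOR 0 = 0

0


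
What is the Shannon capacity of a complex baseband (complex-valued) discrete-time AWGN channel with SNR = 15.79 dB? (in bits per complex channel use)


SNR_linear = 10^(15.79/10) = 37.9315; C = log2(1 + SNR_linear) = log2(1 + 37.9315) = 5.2829

5.2829 bits/channel use


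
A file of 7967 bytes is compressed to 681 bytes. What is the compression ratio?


Ratio = original / compressed = 7967 / 681 = 11.699

11.699


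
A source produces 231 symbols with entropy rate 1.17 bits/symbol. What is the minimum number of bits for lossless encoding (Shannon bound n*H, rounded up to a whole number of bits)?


Minimum bits >= n * H = 231 * 1.17 = 270.27, rounded up to a whole number of bits = 271

271 bits


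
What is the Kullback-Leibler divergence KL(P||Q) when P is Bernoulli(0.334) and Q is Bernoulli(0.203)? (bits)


KL = p*log2(p/q) + (1-p)*log2((1-p)/(1-q)) = 0.334*log2(0.334/0.203) + 0.666*log2(0.666/0.797) = 0.0674

0.0674 bits


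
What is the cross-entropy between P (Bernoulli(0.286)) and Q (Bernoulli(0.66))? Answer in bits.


H(P,Q) = -p*log2(q) - (1-p)*log2(1-q). -0.286*log2(0.66) = 0.171446; -0.714*log2(0.34) = 1.111265. H(P,Q) = 0.171446 + 1.111265 = 1.2827

1.2827 bits


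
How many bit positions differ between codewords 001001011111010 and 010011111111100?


Count differing positions: . ^ ^ . ^ . ^ . . . . . ^ ^ . = 6 differences

6


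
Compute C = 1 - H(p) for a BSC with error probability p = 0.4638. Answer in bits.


H(p) = -p*log2(p) - (1-p)*log2(1-p) = -0.4638*log2(0.4638) - 0.5362*log2(0.5362) = 0.514088 + 0.482128 = 0.9962. C = 1 - H(p) = 1 - 0.9962 = 0.0038

0.0038 bits


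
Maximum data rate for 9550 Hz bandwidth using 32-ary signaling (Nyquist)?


Rate = 2 * B * log2(M) = 2 * 9550 * 5.0 = 95500.0

95500.0 bps


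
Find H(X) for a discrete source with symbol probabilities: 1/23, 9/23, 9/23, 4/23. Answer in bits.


H = -sum(p_i * log2(p_i)). Terms: -(1/23)*log2(1/23) = 0.196677; -(9/23)*log2(9/23) = 0.529684; -(9/23)*log2(9/23) = 0.529684; -(4/23)*log2(4/23) = 0.438880. H = 0.196677 + 0.529684 + 0.529684 + 0.438880 = 1.6949

1.6949 bits


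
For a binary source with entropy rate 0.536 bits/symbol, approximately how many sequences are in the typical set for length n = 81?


log2|A_typical| = nH = 81 * 0.536 = 43.416, so |A_typical| ~ 2^43.416 = 1.174e+13

1.174e+13


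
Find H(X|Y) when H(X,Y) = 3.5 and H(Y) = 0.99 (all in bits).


H(X|Y) = H(X,Y) - H(Y) = 3.5 - 0.99 = 2.51

2.51 bits


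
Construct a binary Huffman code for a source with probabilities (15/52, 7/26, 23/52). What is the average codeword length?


Huffman construction (repeatedly merge the two least-probable nodes; each merge adds 1 bit to every symbol beneath it): 7/26 + 15/52 = 29/52; 23/52 + 29/52 = 1. Resulting codeword lengths (in the order the probabilities were given): (2, 2, 1). L_avg = sum(p_i * l_i) = 15/52*2 + 7/26*2 + 23/52*1 = 81/52 = 1.5577

1.5577 bits


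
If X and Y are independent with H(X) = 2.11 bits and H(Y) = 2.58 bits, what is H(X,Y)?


For independent variables, H(X,Y) = H(X) + H(Y) = 2.11 + 2.58 = 4.69

4.69 bits


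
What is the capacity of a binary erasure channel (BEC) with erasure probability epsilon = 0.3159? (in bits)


C = 1 - epsilon = 1 - 0.3159 = 0.6841

0.6841 bits


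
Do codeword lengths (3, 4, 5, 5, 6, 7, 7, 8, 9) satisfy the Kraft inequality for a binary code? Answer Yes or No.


Kraft sum = sum(2^(-l_i)) = 0.2871, need <= 1. Result: satisfied (a binary prefix-free code with these lengths exists)

Yes


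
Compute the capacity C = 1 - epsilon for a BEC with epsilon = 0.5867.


C = 1 - epsilon = 1 - 0.5867 = 0.4133

0.4133 bits


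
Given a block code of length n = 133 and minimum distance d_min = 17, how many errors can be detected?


Detection capability = d_min - 1 = 17 - 1 = 16

16 errors


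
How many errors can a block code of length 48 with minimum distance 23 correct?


Correction capability = floor((d-1)/2) = floor((23-1)/2) = 11

11 errors


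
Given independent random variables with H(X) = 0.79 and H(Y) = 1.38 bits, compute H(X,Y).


For independent variables, H(X,Y) = H(X) + H(Y) = 0.79 + 1.38 = 2.17

2.17 bits


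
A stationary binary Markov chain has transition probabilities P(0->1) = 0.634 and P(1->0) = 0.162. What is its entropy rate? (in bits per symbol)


Stationary distribution: pi_0 = p10/(p01+p10) = 0.2035, pi_1 = 0.7965. Entropy rate H' = pi_0*H(p01) + pi_1*H(p10) = 0.2035*0.9476 + 0.7965*0.6391 = 0.7019

0.7019 bits/symbol


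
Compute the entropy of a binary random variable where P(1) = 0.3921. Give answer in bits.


H = -p*log2(p) - (1-p)*log2(1-p). -0.3921*log2(0.3921) = 0.529612; -0.6079*log2(0.6079) = 0.436529. H = 0.529612 + 0.436529 = 0.9661

0.9661 bits


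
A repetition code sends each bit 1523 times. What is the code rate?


Rate = k/n = 1/1523

1/1523


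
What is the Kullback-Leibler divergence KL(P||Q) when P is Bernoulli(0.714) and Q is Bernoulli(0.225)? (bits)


KL = p*log2(p/q) + (1-p)*log2((1-p)/(1-q)) = 0.714*log2(0.714/0.225) + 0.286*log2(0.286/0.775) = 0.7782

0.7782 bits


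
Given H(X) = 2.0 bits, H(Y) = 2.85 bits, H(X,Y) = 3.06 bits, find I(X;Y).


I(X;Y) = H(X) + H(Y) - H(X,Y) = 2.0 + 2.85 - 3.06 = 1.79

1.79 bits


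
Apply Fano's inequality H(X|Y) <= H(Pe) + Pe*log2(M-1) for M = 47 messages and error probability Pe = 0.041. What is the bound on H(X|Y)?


H(Pe) = -Pe*log2(Pe) - (1-Pe)*log2(1-Pe) = -0.041*log2(0.041) - 0.959*log2(0.959) = 0.188938 + 0.057921 = 0.2469. Pe*log2(M-1) = 0.041*log2(46) = 0.226466. Bound = H(Pe) + Pe*log2(M-1) = 0.188938 + 0.057921 + 0.226466 = 0.4733

0.4733 bits


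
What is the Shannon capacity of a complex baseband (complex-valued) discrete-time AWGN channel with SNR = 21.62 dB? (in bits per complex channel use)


SNR_linear = 10^(21.62/10) = 145.2112; C = log2(1 + SNR_linear) = log2(1 + 145.2112) = 7.1919

7.1919 bits/channel use


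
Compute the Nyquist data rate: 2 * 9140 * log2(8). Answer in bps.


Rate = 2 * B * log2(M) = 2 * 9140 * 3.0 = 54840.0

54840.0 bps


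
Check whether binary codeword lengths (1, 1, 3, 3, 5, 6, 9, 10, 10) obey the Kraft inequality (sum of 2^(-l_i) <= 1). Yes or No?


Kraft sum = sum(2^(-l_i)) = 1.3008, need <= 1. Result: violated (a binary prefix-free code with these lengths cannot exist)

No


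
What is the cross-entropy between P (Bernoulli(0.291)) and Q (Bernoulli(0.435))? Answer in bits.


H(P,Q) = -p*log2(q) - (1-p)*log2(1-q). -0.291*log2(0.435) = 0.349466; -0.709*log2(0.565) = 0.583987. H(P,Q) = 0.349466 + 0.583987 = 0.9335

0.9335 bits


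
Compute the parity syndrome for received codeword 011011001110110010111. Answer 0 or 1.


Syndrome = XOR of all bits = 0 XOR 1 XOR 1 XOR 0 XOR 1 XOR 1 XOR 0 XOR 0 XOR 1 XOR 1 XOR 1 XOR 0 XOR 1 XOR 1 XOR 0 XOR 0 XOR 1 XOR 0 XOR 1 XOR 1 XOR 1 = 1

1


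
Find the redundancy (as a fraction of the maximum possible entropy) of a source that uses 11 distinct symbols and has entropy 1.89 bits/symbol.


H_max = log2(K) = log2(11) = 3.4594 bits/symbol. Redundancy = 1 - H/H_max = 1 - 1.89/3.4594 = 1 - 0.5463 = 0.4537

0.4537


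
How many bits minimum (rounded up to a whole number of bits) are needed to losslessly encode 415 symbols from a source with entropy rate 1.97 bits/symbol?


Minimum bits >= n * H = 415 * 1.97 = 817.55, rounded up to a whole number of bits = 818

818 bits


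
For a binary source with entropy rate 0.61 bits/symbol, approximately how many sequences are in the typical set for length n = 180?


log2|A_typical| = nH = 180 * 0.61 = 109.8, so |A_typical| ~ 2^109.8 = 1.130e+33

1.130e+33


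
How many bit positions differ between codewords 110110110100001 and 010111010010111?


Count differing positions: ^ . . . . ^ ^ . . ^ ^ . ^ ^ . = 7 differences

7


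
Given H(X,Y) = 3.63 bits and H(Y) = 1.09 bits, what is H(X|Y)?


H(X|Y) = H(X,Y) - H(Y) = 3.63 - 1.09 = 2.54

2.54 bits


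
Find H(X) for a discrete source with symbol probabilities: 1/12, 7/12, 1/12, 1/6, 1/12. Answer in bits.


H = -sum(p_i * log2(p_i)). Terms: -(1/12)*log2(1/12) = 0.298747; -(7/12)*log2(7/12) = 0.453604; -(1/12)*log2(1/12) = 0.298747; -(1/6)*log2(1/6) = 0.430827; -(1/12)*log2(1/12) = 0.298747. H = 0.298747 + 0.453604 + 0.298747 + 0.430827 + 0.298747 = 1.7807

1.7807 bits
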